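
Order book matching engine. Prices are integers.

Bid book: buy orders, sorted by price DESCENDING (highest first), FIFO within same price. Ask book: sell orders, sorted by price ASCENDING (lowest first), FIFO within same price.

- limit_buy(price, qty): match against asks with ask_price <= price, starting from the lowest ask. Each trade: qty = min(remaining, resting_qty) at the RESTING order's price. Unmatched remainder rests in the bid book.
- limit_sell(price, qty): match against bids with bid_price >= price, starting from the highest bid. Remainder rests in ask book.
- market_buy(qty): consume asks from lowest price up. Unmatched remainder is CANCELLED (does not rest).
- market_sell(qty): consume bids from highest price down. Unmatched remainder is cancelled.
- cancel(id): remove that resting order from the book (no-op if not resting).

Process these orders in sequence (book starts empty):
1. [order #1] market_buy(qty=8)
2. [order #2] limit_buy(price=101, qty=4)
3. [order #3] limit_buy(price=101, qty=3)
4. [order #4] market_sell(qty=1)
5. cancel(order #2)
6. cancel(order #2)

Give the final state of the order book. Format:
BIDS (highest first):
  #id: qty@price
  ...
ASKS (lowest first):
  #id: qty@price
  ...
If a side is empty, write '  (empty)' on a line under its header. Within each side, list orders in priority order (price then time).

Answer: BIDS (highest first):
  #3: 3@101
ASKS (lowest first):
  (empty)

Derivation:
After op 1 [order #1] market_buy(qty=8): fills=none; bids=[-] asks=[-]
After op 2 [order #2] limit_buy(price=101, qty=4): fills=none; bids=[#2:4@101] asks=[-]
After op 3 [order #3] limit_buy(price=101, qty=3): fills=none; bids=[#2:4@101 #3:3@101] asks=[-]
After op 4 [order #4] market_sell(qty=1): fills=#2x#4:1@101; bids=[#2:3@101 #3:3@101] asks=[-]
After op 5 cancel(order #2): fills=none; bids=[#3:3@101] asks=[-]
After op 6 cancel(order #2): fills=none; bids=[#3:3@101] asks=[-]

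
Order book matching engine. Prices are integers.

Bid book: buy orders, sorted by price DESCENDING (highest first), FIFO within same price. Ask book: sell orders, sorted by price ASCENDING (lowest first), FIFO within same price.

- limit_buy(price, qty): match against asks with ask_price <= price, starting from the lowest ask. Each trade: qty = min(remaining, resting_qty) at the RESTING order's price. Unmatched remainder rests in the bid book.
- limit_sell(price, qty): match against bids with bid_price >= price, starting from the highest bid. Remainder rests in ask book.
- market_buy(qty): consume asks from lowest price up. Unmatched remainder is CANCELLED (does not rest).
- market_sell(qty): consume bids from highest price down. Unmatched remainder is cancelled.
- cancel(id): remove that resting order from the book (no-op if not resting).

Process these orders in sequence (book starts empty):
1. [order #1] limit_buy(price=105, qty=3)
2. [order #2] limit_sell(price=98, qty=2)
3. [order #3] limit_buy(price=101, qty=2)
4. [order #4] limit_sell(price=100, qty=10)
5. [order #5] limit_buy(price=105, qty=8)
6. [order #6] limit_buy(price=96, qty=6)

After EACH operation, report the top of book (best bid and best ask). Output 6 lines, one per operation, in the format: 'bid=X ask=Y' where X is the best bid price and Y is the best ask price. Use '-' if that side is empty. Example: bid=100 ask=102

Answer: bid=105 ask=-
bid=105 ask=-
bid=105 ask=-
bid=- ask=100
bid=105 ask=-
bid=105 ask=-

Derivation:
After op 1 [order #1] limit_buy(price=105, qty=3): fills=none; bids=[#1:3@105] asks=[-]
After op 2 [order #2] limit_sell(price=98, qty=2): fills=#1x#2:2@105; bids=[#1:1@105] asks=[-]
After op 3 [order #3] limit_buy(price=101, qty=2): fills=none; bids=[#1:1@105 #3:2@101] asks=[-]
After op 4 [order #4] limit_sell(price=100, qty=10): fills=#1x#4:1@105 #3x#4:2@101; bids=[-] asks=[#4:7@100]
After op 5 [order #5] limit_buy(price=105, qty=8): fills=#5x#4:7@100; bids=[#5:1@105] asks=[-]
After op 6 [order #6] limit_buy(price=96, qty=6): fills=none; bids=[#5:1@105 #6:6@96] asks=[-]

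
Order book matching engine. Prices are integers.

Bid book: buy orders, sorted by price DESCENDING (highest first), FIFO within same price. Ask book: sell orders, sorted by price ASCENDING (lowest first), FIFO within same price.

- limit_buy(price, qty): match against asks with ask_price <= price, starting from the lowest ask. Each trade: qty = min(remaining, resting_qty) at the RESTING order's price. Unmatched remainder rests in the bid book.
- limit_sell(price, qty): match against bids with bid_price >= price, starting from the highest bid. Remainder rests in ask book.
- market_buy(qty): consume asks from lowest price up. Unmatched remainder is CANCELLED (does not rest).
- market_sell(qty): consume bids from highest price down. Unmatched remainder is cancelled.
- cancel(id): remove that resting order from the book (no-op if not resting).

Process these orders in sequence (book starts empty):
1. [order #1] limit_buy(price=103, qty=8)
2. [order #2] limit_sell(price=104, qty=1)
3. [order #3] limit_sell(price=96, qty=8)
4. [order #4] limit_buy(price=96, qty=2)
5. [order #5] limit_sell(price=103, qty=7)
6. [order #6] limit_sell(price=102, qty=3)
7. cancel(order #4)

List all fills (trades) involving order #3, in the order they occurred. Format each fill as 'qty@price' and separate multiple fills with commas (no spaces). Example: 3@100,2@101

Answer: 8@103

Derivation:
After op 1 [order #1] limit_buy(price=103, qty=8): fills=none; bids=[#1:8@103] asks=[-]
After op 2 [order #2] limit_sell(price=104, qty=1): fills=none; bids=[#1:8@103] asks=[#2:1@104]
After op 3 [order #3] limit_sell(price=96, qty=8): fills=#1x#3:8@103; bids=[-] asks=[#2:1@104]
After op 4 [order #4] limit_buy(price=96, qty=2): fills=none; bids=[#4:2@96] asks=[#2:1@104]
After op 5 [order #5] limit_sell(price=103, qty=7): fills=none; bids=[#4:2@96] asks=[#5:7@103 #2:1@104]
After op 6 [order #6] limit_sell(price=102, qty=3): fills=none; bids=[#4:2@96] asks=[#6:3@102 #5:7@103 #2:1@104]
After op 7 cancel(order #4): fills=none; bids=[-] asks=[#6:3@102 #5:7@103 #2:1@104]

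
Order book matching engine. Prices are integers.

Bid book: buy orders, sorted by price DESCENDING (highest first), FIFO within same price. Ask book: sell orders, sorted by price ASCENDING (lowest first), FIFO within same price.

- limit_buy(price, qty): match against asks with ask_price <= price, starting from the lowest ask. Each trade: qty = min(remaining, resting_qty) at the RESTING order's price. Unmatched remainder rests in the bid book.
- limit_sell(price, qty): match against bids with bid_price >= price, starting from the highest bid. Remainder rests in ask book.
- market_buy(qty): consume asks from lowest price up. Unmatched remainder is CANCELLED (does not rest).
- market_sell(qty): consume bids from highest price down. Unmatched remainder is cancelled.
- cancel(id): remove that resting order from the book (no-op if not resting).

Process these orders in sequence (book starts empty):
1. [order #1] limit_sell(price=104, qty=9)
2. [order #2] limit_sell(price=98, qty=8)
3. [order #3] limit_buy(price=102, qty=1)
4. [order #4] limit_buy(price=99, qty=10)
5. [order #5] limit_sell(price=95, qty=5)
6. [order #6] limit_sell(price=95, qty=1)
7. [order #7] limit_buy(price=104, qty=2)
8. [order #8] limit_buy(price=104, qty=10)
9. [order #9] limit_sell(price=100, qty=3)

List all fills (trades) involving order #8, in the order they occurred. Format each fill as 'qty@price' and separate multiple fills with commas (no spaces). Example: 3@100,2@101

After op 1 [order #1] limit_sell(price=104, qty=9): fills=none; bids=[-] asks=[#1:9@104]
After op 2 [order #2] limit_sell(price=98, qty=8): fills=none; bids=[-] asks=[#2:8@98 #1:9@104]
After op 3 [order #3] limit_buy(price=102, qty=1): fills=#3x#2:1@98; bids=[-] asks=[#2:7@98 #1:9@104]
After op 4 [order #4] limit_buy(price=99, qty=10): fills=#4x#2:7@98; bids=[#4:3@99] asks=[#1:9@104]
After op 5 [order #5] limit_sell(price=95, qty=5): fills=#4x#5:3@99; bids=[-] asks=[#5:2@95 #1:9@104]
After op 6 [order #6] limit_sell(price=95, qty=1): fills=none; bids=[-] asks=[#5:2@95 #6:1@95 #1:9@104]
After op 7 [order #7] limit_buy(price=104, qty=2): fills=#7x#5:2@95; bids=[-] asks=[#6:1@95 #1:9@104]
After op 8 [order #8] limit_buy(price=104, qty=10): fills=#8x#6:1@95 #8x#1:9@104; bids=[-] asks=[-]
After op 9 [order #9] limit_sell(price=100, qty=3): fills=none; bids=[-] asks=[#9:3@100]

Answer: 1@95,9@104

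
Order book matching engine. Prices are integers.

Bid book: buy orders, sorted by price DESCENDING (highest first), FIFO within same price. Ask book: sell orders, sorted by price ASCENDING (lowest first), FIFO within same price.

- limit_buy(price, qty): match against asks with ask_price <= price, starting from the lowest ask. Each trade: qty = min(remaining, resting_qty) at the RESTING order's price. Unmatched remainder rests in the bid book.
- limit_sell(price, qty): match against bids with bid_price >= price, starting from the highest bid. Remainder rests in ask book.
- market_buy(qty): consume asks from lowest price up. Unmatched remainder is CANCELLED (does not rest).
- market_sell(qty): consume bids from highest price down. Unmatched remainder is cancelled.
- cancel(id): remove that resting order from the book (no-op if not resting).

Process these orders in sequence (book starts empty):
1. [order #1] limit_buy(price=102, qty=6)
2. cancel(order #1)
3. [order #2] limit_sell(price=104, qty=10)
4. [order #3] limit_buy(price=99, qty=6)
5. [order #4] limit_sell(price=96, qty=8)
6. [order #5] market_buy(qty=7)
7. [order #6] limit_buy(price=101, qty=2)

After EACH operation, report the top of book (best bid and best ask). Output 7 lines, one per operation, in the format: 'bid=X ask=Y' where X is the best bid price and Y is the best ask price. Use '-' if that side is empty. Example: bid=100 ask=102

After op 1 [order #1] limit_buy(price=102, qty=6): fills=none; bids=[#1:6@102] asks=[-]
After op 2 cancel(order #1): fills=none; bids=[-] asks=[-]
After op 3 [order #2] limit_sell(price=104, qty=10): fills=none; bids=[-] asks=[#2:10@104]
After op 4 [order #3] limit_buy(price=99, qty=6): fills=none; bids=[#3:6@99] asks=[#2:10@104]
After op 5 [order #4] limit_sell(price=96, qty=8): fills=#3x#4:6@99; bids=[-] asks=[#4:2@96 #2:10@104]
After op 6 [order #5] market_buy(qty=7): fills=#5x#4:2@96 #5x#2:5@104; bids=[-] asks=[#2:5@104]
After op 7 [order #6] limit_buy(price=101, qty=2): fills=none; bids=[#6:2@101] asks=[#2:5@104]

Answer: bid=102 ask=-
bid=- ask=-
bid=- ask=104
bid=99 ask=104
bid=- ask=96
bid=- ask=104
bid=101 ask=104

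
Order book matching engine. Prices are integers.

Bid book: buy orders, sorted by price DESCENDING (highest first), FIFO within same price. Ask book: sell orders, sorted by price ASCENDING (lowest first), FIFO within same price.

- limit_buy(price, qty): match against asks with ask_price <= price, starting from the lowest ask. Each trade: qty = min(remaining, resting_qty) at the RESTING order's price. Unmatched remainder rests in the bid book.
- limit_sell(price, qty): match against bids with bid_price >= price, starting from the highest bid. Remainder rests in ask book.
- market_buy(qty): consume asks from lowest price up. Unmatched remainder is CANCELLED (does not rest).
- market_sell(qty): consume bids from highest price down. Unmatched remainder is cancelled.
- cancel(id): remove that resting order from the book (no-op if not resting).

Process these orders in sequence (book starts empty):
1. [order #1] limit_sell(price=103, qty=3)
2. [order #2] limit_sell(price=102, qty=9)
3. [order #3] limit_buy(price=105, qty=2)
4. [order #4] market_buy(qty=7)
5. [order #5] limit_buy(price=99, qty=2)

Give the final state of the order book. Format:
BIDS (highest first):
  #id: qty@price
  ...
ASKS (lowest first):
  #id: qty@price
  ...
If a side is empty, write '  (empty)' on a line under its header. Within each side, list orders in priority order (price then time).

Answer: BIDS (highest first):
  #5: 2@99
ASKS (lowest first):
  #1: 3@103

Derivation:
After op 1 [order #1] limit_sell(price=103, qty=3): fills=none; bids=[-] asks=[#1:3@103]
After op 2 [order #2] limit_sell(price=102, qty=9): fills=none; bids=[-] asks=[#2:9@102 #1:3@103]
After op 3 [order #3] limit_buy(price=105, qty=2): fills=#3x#2:2@102; bids=[-] asks=[#2:7@102 #1:3@103]
After op 4 [order #4] market_buy(qty=7): fills=#4x#2:7@102; bids=[-] asks=[#1:3@103]
After op 5 [order #5] limit_buy(price=99, qty=2): fills=none; bids=[#5:2@99] asks=[#1:3@103]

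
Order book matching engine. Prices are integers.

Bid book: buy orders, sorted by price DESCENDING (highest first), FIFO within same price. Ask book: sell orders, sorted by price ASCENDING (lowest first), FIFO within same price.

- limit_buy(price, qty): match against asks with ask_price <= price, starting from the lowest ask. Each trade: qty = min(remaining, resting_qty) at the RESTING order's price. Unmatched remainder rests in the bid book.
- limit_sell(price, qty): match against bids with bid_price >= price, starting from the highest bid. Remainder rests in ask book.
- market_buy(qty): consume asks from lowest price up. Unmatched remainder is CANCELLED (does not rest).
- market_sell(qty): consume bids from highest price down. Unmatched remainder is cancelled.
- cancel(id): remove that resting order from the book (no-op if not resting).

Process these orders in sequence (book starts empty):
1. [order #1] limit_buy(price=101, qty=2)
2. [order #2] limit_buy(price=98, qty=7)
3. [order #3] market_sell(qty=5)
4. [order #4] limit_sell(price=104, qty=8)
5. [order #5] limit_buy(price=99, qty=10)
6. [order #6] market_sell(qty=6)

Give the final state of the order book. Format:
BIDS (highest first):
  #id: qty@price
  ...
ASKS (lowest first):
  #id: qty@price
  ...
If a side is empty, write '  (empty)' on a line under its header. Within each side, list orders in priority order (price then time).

After op 1 [order #1] limit_buy(price=101, qty=2): fills=none; bids=[#1:2@101] asks=[-]
After op 2 [order #2] limit_buy(price=98, qty=7): fills=none; bids=[#1:2@101 #2:7@98] asks=[-]
After op 3 [order #3] market_sell(qty=5): fills=#1x#3:2@101 #2x#3:3@98; bids=[#2:4@98] asks=[-]
After op 4 [order #4] limit_sell(price=104, qty=8): fills=none; bids=[#2:4@98] asks=[#4:8@104]
After op 5 [order #5] limit_buy(price=99, qty=10): fills=none; bids=[#5:10@99 #2:4@98] asks=[#4:8@104]
After op 6 [order #6] market_sell(qty=6): fills=#5x#6:6@99; bids=[#5:4@99 #2:4@98] asks=[#4:8@104]

Answer: BIDS (highest first):
  #5: 4@99
  #2: 4@98
ASKS (lowest first):
  #4: 8@104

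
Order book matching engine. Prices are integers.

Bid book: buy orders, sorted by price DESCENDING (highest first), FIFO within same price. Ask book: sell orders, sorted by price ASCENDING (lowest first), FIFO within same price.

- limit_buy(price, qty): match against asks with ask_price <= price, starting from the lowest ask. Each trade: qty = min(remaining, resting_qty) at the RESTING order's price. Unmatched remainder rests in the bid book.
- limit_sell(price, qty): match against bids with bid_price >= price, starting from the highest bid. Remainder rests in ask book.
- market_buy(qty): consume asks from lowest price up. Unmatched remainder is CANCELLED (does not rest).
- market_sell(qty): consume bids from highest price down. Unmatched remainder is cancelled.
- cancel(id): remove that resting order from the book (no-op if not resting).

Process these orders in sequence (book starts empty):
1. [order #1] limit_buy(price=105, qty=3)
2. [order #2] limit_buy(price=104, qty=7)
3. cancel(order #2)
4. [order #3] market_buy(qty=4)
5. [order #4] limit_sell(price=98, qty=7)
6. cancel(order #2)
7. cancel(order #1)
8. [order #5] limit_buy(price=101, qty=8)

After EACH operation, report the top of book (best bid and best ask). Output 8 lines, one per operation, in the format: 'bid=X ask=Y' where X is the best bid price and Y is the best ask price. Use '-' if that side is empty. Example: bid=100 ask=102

Answer: bid=105 ask=-
bid=105 ask=-
bid=105 ask=-
bid=105 ask=-
bid=- ask=98
bid=- ask=98
bid=- ask=98
bid=101 ask=-

Derivation:
After op 1 [order #1] limit_buy(price=105, qty=3): fills=none; bids=[#1:3@105] asks=[-]
After op 2 [order #2] limit_buy(price=104, qty=7): fills=none; bids=[#1:3@105 #2:7@104] asks=[-]
After op 3 cancel(order #2): fills=none; bids=[#1:3@105] asks=[-]
After op 4 [order #3] market_buy(qty=4): fills=none; bids=[#1:3@105] asks=[-]
After op 5 [order #4] limit_sell(price=98, qty=7): fills=#1x#4:3@105; bids=[-] asks=[#4:4@98]
After op 6 cancel(order #2): fills=none; bids=[-] asks=[#4:4@98]
After op 7 cancel(order #1): fills=none; bids=[-] asks=[#4:4@98]
After op 8 [order #5] limit_buy(price=101, qty=8): fills=#5x#4:4@98; bids=[#5:4@101] asks=[-]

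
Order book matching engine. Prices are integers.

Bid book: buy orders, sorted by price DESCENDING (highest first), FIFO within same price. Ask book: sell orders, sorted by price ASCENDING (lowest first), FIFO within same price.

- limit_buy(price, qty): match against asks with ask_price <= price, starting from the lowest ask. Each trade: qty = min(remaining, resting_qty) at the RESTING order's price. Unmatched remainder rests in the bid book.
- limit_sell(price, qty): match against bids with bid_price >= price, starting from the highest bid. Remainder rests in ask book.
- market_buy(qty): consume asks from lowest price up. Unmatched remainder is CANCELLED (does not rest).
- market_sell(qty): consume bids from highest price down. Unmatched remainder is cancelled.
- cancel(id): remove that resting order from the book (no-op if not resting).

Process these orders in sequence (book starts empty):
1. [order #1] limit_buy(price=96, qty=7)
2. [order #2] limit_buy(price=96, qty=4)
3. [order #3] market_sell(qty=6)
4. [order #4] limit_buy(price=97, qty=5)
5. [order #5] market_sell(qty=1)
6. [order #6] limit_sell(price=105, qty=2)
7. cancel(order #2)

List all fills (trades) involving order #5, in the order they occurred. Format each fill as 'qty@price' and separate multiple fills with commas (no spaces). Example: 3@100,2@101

Answer: 1@97

Derivation:
After op 1 [order #1] limit_buy(price=96, qty=7): fills=none; bids=[#1:7@96] asks=[-]
After op 2 [order #2] limit_buy(price=96, qty=4): fills=none; bids=[#1:7@96 #2:4@96] asks=[-]
After op 3 [order #3] market_sell(qty=6): fills=#1x#3:6@96; bids=[#1:1@96 #2:4@96] asks=[-]
After op 4 [order #4] limit_buy(price=97, qty=5): fills=none; bids=[#4:5@97 #1:1@96 #2:4@96] asks=[-]
After op 5 [order #5] market_sell(qty=1): fills=#4x#5:1@97; bids=[#4:4@97 #1:1@96 #2:4@96] asks=[-]
After op 6 [order #6] limit_sell(price=105, qty=2): fills=none; bids=[#4:4@97 #1:1@96 #2:4@96] asks=[#6:2@105]
After op 7 cancel(order #2): fills=none; bids=[#4:4@97 #1:1@96] asks=[#6:2@105]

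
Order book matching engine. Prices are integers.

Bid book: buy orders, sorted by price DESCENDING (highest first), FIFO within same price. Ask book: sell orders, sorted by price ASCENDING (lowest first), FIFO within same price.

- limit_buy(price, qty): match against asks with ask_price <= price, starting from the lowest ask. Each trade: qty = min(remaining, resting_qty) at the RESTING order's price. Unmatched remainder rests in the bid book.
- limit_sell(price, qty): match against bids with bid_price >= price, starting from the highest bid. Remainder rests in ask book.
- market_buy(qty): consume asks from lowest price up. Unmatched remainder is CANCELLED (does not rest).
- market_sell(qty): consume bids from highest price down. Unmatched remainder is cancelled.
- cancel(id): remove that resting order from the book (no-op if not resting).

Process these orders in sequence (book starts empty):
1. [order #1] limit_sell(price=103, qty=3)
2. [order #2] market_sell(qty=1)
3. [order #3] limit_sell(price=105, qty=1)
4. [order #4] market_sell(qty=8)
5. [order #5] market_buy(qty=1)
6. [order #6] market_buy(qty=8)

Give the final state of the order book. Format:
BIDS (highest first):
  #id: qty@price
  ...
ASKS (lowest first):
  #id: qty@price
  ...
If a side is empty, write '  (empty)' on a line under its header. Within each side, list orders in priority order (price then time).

Answer: BIDS (highest first):
  (empty)
ASKS (lowest first):
  (empty)

Derivation:
After op 1 [order #1] limit_sell(price=103, qty=3): fills=none; bids=[-] asks=[#1:3@103]
After op 2 [order #2] market_sell(qty=1): fills=none; bids=[-] asks=[#1:3@103]
After op 3 [order #3] limit_sell(price=105, qty=1): fills=none; bids=[-] asks=[#1:3@103 #3:1@105]
After op 4 [order #4] market_sell(qty=8): fills=none; bids=[-] asks=[#1:3@103 #3:1@105]
After op 5 [order #5] market_buy(qty=1): fills=#5x#1:1@103; bids=[-] asks=[#1:2@103 #3:1@105]
After op 6 [order #6] market_buy(qty=8): fills=#6x#1:2@103 #6x#3:1@105; bids=[-] asks=[-]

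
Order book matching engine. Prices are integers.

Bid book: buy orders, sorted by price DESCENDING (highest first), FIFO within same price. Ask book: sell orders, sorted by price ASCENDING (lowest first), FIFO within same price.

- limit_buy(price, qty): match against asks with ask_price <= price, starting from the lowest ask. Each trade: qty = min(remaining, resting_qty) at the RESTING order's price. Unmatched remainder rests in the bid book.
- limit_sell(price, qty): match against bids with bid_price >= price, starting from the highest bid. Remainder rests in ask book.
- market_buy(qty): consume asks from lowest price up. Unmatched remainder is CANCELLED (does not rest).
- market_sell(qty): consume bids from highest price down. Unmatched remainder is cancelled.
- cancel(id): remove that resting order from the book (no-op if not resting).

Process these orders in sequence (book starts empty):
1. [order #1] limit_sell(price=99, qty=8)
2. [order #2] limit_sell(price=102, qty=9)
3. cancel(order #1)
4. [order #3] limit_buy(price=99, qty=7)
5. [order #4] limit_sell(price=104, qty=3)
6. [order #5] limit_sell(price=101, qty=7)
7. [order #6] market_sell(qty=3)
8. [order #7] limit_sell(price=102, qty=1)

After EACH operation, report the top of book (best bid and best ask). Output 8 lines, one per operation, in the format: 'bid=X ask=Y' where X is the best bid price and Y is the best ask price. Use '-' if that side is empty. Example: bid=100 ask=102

After op 1 [order #1] limit_sell(price=99, qty=8): fills=none; bids=[-] asks=[#1:8@99]
After op 2 [order #2] limit_sell(price=102, qty=9): fills=none; bids=[-] asks=[#1:8@99 #2:9@102]
After op 3 cancel(order #1): fills=none; bids=[-] asks=[#2:9@102]
After op 4 [order #3] limit_buy(price=99, qty=7): fills=none; bids=[#3:7@99] asks=[#2:9@102]
After op 5 [order #4] limit_sell(price=104, qty=3): fills=none; bids=[#3:7@99] asks=[#2:9@102 #4:3@104]
After op 6 [order #5] limit_sell(price=101, qty=7): fills=none; bids=[#3:7@99] asks=[#5:7@101 #2:9@102 #4:3@104]
After op 7 [order #6] market_sell(qty=3): fills=#3x#6:3@99; bids=[#3:4@99] asks=[#5:7@101 #2:9@102 #4:3@104]
After op 8 [order #7] limit_sell(price=102, qty=1): fills=none; bids=[#3:4@99] asks=[#5:7@101 #2:9@102 #7:1@102 #4:3@104]

Answer: bid=- ask=99
bid=- ask=99
bid=- ask=102
bid=99 ask=102
bid=99 ask=102
bid=99 ask=101
bid=99 ask=101
bid=99 ask=101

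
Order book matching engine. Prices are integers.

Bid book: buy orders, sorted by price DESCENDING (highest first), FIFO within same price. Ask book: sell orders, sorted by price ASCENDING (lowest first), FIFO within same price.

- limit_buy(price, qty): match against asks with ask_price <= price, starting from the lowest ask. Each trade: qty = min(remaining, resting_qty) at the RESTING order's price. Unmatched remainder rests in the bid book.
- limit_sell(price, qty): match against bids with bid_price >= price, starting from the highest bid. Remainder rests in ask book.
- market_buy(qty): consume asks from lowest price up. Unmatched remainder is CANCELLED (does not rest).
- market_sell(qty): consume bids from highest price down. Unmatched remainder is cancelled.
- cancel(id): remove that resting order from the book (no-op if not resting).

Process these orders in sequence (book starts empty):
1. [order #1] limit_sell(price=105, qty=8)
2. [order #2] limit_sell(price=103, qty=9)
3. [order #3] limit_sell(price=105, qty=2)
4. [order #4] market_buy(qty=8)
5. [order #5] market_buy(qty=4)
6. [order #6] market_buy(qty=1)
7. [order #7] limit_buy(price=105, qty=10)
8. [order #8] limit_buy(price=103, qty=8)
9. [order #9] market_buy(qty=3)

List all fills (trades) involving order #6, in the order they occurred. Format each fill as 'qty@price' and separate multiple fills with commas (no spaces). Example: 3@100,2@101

After op 1 [order #1] limit_sell(price=105, qty=8): fills=none; bids=[-] asks=[#1:8@105]
After op 2 [order #2] limit_sell(price=103, qty=9): fills=none; bids=[-] asks=[#2:9@103 #1:8@105]
After op 3 [order #3] limit_sell(price=105, qty=2): fills=none; bids=[-] asks=[#2:9@103 #1:8@105 #3:2@105]
After op 4 [order #4] market_buy(qty=8): fills=#4x#2:8@103; bids=[-] asks=[#2:1@103 #1:8@105 #3:2@105]
After op 5 [order #5] market_buy(qty=4): fills=#5x#2:1@103 #5x#1:3@105; bids=[-] asks=[#1:5@105 #3:2@105]
After op 6 [order #6] market_buy(qty=1): fills=#6x#1:1@105; bids=[-] asks=[#1:4@105 #3:2@105]
After op 7 [order #7] limit_buy(price=105, qty=10): fills=#7x#1:4@105 #7x#3:2@105; bids=[#7:4@105] asks=[-]
After op 8 [order #8] limit_buy(price=103, qty=8): fills=none; bids=[#7:4@105 #8:8@103] asks=[-]
After op 9 [order #9] market_buy(qty=3): fills=none; bids=[#7:4@105 #8:8@103] asks=[-]

Answer: 1@105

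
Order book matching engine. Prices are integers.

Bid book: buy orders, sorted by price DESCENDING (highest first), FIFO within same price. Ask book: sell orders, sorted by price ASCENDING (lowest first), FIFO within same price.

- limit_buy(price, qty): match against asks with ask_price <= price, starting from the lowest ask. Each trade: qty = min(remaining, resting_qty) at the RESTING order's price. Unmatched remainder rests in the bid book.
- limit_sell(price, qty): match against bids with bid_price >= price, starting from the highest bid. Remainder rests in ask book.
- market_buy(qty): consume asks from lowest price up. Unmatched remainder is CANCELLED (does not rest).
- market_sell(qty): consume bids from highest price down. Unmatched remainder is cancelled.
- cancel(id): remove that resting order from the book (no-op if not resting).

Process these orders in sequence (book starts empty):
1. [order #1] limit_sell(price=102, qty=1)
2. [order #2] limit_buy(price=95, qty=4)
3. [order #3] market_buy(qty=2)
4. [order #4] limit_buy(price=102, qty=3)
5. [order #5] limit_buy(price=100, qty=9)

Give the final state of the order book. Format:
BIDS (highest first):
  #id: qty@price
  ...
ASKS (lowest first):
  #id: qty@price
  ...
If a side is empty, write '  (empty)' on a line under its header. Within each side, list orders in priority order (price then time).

Answer: BIDS (highest first):
  #4: 3@102
  #5: 9@100
  #2: 4@95
ASKS (lowest first):
  (empty)

Derivation:
After op 1 [order #1] limit_sell(price=102, qty=1): fills=none; bids=[-] asks=[#1:1@102]
After op 2 [order #2] limit_buy(price=95, qty=4): fills=none; bids=[#2:4@95] asks=[#1:1@102]
After op 3 [order #3] market_buy(qty=2): fills=#3x#1:1@102; bids=[#2:4@95] asks=[-]
After op 4 [order #4] limit_buy(price=102, qty=3): fills=none; bids=[#4:3@102 #2:4@95] asks=[-]
After op 5 [order #5] limit_buy(price=100, qty=9): fills=none; bids=[#4:3@102 #5:9@100 #2:4@95] asks=[-]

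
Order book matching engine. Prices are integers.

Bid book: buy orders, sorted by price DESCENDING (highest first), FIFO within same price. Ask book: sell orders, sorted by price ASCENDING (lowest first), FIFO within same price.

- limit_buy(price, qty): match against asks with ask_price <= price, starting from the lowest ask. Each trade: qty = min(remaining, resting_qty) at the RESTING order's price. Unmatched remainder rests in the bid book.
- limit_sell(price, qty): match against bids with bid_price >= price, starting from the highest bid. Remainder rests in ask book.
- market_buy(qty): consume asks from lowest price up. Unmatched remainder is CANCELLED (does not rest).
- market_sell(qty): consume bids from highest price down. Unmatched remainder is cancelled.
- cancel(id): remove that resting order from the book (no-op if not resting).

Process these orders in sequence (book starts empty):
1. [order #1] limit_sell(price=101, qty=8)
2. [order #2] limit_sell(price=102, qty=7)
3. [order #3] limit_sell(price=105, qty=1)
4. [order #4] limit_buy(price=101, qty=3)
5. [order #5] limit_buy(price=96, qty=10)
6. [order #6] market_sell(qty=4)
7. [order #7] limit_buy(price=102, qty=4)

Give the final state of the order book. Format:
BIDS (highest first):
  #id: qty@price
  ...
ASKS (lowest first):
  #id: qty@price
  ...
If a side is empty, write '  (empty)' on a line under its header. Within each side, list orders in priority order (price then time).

After op 1 [order #1] limit_sell(price=101, qty=8): fills=none; bids=[-] asks=[#1:8@101]
After op 2 [order #2] limit_sell(price=102, qty=7): fills=none; bids=[-] asks=[#1:8@101 #2:7@102]
After op 3 [order #3] limit_sell(price=105, qty=1): fills=none; bids=[-] asks=[#1:8@101 #2:7@102 #3:1@105]
After op 4 [order #4] limit_buy(price=101, qty=3): fills=#4x#1:3@101; bids=[-] asks=[#1:5@101 #2:7@102 #3:1@105]
After op 5 [order #5] limit_buy(price=96, qty=10): fills=none; bids=[#5:10@96] asks=[#1:5@101 #2:7@102 #3:1@105]
After op 6 [order #6] market_sell(qty=4): fills=#5x#6:4@96; bids=[#5:6@96] asks=[#1:5@101 #2:7@102 #3:1@105]
After op 7 [order #7] limit_buy(price=102, qty=4): fills=#7x#1:4@101; bids=[#5:6@96] asks=[#1:1@101 #2:7@102 #3:1@105]

Answer: BIDS (highest first):
  #5: 6@96
ASKS (lowest first):
  #1: 1@101
  #2: 7@102
  #3: 1@105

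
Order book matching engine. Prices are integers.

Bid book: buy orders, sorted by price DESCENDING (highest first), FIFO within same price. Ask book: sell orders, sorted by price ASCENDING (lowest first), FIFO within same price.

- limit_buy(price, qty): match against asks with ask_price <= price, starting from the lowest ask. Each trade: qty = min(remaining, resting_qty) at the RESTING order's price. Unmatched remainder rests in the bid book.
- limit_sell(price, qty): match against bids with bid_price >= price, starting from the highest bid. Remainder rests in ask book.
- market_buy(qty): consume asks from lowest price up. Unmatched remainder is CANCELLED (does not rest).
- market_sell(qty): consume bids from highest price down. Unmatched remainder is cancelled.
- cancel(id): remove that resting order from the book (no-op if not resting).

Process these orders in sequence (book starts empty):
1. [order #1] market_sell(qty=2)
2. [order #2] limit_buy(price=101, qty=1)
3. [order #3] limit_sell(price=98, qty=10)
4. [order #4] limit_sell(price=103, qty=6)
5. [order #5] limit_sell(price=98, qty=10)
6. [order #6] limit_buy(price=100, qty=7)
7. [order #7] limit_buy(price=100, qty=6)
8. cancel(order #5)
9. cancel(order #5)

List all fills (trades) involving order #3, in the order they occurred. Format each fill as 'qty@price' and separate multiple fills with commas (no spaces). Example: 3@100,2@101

Answer: 1@101,7@98,2@98

Derivation:
After op 1 [order #1] market_sell(qty=2): fills=none; bids=[-] asks=[-]
After op 2 [order #2] limit_buy(price=101, qty=1): fills=none; bids=[#2:1@101] asks=[-]
After op 3 [order #3] limit_sell(price=98, qty=10): fills=#2x#3:1@101; bids=[-] asks=[#3:9@98]
After op 4 [order #4] limit_sell(price=103, qty=6): fills=none; bids=[-] asks=[#3:9@98 #4:6@103]
After op 5 [order #5] limit_sell(price=98, qty=10): fills=none; bids=[-] asks=[#3:9@98 #5:10@98 #4:6@103]
After op 6 [order #6] limit_buy(price=100, qty=7): fills=#6x#3:7@98; bids=[-] asks=[#3:2@98 #5:10@98 #4:6@103]
After op 7 [order #7] limit_buy(price=100, qty=6): fills=#7x#3:2@98 #7x#5:4@98; bids=[-] asks=[#5:6@98 #4:6@103]
After op 8 cancel(order #5): fills=none; bids=[-] asks=[#4:6@103]
After op 9 cancel(order #5): fills=none; bids=[-] asks=[#4:6@103]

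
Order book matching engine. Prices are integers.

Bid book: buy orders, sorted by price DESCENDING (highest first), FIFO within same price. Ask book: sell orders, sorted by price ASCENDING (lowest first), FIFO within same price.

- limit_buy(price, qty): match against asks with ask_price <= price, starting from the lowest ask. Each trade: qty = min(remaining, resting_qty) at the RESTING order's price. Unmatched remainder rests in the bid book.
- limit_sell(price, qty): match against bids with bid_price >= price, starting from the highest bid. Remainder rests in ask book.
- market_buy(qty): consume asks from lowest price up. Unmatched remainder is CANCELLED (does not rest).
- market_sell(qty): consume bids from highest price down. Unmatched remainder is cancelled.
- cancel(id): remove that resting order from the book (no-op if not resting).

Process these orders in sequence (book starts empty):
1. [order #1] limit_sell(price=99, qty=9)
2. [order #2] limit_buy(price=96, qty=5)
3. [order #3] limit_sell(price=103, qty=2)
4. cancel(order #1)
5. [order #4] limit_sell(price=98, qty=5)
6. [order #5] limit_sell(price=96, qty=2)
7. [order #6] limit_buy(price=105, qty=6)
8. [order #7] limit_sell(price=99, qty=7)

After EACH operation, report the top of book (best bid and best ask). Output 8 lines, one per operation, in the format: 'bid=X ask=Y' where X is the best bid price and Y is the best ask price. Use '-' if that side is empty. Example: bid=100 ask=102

Answer: bid=- ask=99
bid=96 ask=99
bid=96 ask=99
bid=96 ask=103
bid=96 ask=98
bid=96 ask=98
bid=96 ask=103
bid=96 ask=99

Derivation:
After op 1 [order #1] limit_sell(price=99, qty=9): fills=none; bids=[-] asks=[#1:9@99]
After op 2 [order #2] limit_buy(price=96, qty=5): fills=none; bids=[#2:5@96] asks=[#1:9@99]
After op 3 [order #3] limit_sell(price=103, qty=2): fills=none; bids=[#2:5@96] asks=[#1:9@99 #3:2@103]
After op 4 cancel(order #1): fills=none; bids=[#2:5@96] asks=[#3:2@103]
After op 5 [order #4] limit_sell(price=98, qty=5): fills=none; bids=[#2:5@96] asks=[#4:5@98 #3:2@103]
After op 6 [order #5] limit_sell(price=96, qty=2): fills=#2x#5:2@96; bids=[#2:3@96] asks=[#4:5@98 #3:2@103]
After op 7 [order #6] limit_buy(price=105, qty=6): fills=#6x#4:5@98 #6x#3:1@103; bids=[#2:3@96] asks=[#3:1@103]
After op 8 [order #7] limit_sell(price=99, qty=7): fills=none; bids=[#2:3@96] asks=[#7:7@99 #3:1@103]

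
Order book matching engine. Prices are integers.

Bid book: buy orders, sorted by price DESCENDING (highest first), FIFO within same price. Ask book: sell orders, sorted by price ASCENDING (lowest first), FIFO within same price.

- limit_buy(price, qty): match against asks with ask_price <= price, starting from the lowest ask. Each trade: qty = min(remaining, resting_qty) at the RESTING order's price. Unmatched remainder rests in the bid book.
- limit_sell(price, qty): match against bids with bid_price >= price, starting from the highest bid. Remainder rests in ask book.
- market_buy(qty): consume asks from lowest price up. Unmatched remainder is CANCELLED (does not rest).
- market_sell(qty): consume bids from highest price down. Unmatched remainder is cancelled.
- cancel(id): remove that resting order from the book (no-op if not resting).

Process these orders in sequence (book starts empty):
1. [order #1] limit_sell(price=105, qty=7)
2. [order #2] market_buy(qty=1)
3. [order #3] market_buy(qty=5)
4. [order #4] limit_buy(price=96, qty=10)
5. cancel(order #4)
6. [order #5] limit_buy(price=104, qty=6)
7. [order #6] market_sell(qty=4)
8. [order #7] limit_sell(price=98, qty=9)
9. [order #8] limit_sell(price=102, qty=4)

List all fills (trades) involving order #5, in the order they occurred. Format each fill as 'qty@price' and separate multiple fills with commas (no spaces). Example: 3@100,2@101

Answer: 4@104,2@104

Derivation:
After op 1 [order #1] limit_sell(price=105, qty=7): fills=none; bids=[-] asks=[#1:7@105]
After op 2 [order #2] market_buy(qty=1): fills=#2x#1:1@105; bids=[-] asks=[#1:6@105]
After op 3 [order #3] market_buy(qty=5): fills=#3x#1:5@105; bids=[-] asks=[#1:1@105]
After op 4 [order #4] limit_buy(price=96, qty=10): fills=none; bids=[#4:10@96] asks=[#1:1@105]
After op 5 cancel(order #4): fills=none; bids=[-] asks=[#1:1@105]
After op 6 [order #5] limit_buy(price=104, qty=6): fills=none; bids=[#5:6@104] asks=[#1:1@105]
After op 7 [order #6] market_sell(qty=4): fills=#5x#6:4@104; bids=[#5:2@104] asks=[#1:1@105]
After op 8 [order #7] limit_sell(price=98, qty=9): fills=#5x#7:2@104; bids=[-] asks=[#7:7@98 #1:1@105]
After op 9 [order #8] limit_sell(price=102, qty=4): fills=none; bids=[-] asks=[#7:7@98 #8:4@102 #1:1@105]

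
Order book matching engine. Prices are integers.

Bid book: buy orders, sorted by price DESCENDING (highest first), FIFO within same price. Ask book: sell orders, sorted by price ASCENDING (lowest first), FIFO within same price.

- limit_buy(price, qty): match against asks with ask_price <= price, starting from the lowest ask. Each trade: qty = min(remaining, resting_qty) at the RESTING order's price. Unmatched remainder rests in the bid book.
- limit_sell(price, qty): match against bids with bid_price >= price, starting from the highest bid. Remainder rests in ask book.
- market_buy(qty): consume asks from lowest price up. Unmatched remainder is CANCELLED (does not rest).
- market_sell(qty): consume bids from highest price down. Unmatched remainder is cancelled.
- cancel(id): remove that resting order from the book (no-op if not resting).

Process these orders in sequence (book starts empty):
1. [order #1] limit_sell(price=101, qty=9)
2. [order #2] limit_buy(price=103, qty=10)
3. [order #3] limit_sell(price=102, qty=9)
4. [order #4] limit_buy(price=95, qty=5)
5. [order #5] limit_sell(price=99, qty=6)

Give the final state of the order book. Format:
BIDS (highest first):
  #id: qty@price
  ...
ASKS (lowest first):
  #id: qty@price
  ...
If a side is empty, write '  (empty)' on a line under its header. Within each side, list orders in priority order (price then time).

Answer: BIDS (highest first):
  #4: 5@95
ASKS (lowest first):
  #5: 6@99
  #3: 8@102

Derivation:
After op 1 [order #1] limit_sell(price=101, qty=9): fills=none; bids=[-] asks=[#1:9@101]
After op 2 [order #2] limit_buy(price=103, qty=10): fills=#2x#1:9@101; bids=[#2:1@103] asks=[-]
After op 3 [order #3] limit_sell(price=102, qty=9): fills=#2x#3:1@103; bids=[-] asks=[#3:8@102]
After op 4 [order #4] limit_buy(price=95, qty=5): fills=none; bids=[#4:5@95] asks=[#3:8@102]
After op 5 [order #5] limit_sell(price=99, qty=6): fills=none; bids=[#4:5@95] asks=[#5:6@99 #3:8@102]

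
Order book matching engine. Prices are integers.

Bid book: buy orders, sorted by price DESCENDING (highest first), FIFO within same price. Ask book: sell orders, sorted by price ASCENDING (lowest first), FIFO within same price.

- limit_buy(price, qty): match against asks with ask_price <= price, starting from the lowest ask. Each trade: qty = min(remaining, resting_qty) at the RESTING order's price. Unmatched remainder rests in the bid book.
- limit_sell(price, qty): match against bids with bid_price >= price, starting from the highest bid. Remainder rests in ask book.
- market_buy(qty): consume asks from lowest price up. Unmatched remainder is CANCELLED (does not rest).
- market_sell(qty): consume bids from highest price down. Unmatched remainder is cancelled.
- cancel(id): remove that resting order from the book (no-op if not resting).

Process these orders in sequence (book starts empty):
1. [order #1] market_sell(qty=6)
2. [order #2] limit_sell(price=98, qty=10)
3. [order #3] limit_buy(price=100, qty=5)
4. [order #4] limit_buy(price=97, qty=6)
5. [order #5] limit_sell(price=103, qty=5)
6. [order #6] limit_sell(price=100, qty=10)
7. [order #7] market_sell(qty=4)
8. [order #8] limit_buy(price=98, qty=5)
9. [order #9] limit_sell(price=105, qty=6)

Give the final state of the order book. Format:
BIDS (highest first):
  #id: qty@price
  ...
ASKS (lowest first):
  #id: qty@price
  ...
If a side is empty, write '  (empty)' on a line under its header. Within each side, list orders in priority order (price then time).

After op 1 [order #1] market_sell(qty=6): fills=none; bids=[-] asks=[-]
After op 2 [order #2] limit_sell(price=98, qty=10): fills=none; bids=[-] asks=[#2:10@98]
After op 3 [order #3] limit_buy(price=100, qty=5): fills=#3x#2:5@98; bids=[-] asks=[#2:5@98]
After op 4 [order #4] limit_buy(price=97, qty=6): fills=none; bids=[#4:6@97] asks=[#2:5@98]
After op 5 [order #5] limit_sell(price=103, qty=5): fills=none; bids=[#4:6@97] asks=[#2:5@98 #5:5@103]
After op 6 [order #6] limit_sell(price=100, qty=10): fills=none; bids=[#4:6@97] asks=[#2:5@98 #6:10@100 #5:5@103]
After op 7 [order #7] market_sell(qty=4): fills=#4x#7:4@97; bids=[#4:2@97] asks=[#2:5@98 #6:10@100 #5:5@103]
After op 8 [order #8] limit_buy(price=98, qty=5): fills=#8x#2:5@98; bids=[#4:2@97] asks=[#6:10@100 #5:5@103]
After op 9 [order #9] limit_sell(price=105, qty=6): fills=none; bids=[#4:2@97] asks=[#6:10@100 #5:5@103 #9:6@105]

Answer: BIDS (highest first):
  #4: 2@97
ASKS (lowest first):
  #6: 10@100
  #5: 5@103
  #9: 6@105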